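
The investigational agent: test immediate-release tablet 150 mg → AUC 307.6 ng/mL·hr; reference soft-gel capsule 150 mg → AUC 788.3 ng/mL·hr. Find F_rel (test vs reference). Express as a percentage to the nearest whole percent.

F_rel = (AUC_test/D_test) / (AUC_ref/D_ref)
      = (307.6/150) / (788.3/150)
      = 2.05067 / 5.25533 = 0.3902 = 39.02%

F_rel = 39%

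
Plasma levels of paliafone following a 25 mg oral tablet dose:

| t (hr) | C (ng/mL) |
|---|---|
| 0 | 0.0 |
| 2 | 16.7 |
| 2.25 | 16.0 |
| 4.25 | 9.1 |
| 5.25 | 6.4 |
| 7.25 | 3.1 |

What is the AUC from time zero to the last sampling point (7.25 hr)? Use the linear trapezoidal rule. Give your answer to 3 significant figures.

Trapezoidal AUC_0→7.25:
  [0→2]: (0.0+16.7)/2 × 2 = 16.7
  [2→2.25]: (16.7+16.0)/2 × 0.25 = 4.0875
  [2.25→4.25]: (16.0+9.1)/2 × 2 = 25.1
  [4.25→5.25]: (9.1+6.4)/2 × 1 = 7.75
  [5.25→7.25]: (6.4+3.1)/2 × 2 = 9.5
  Sum = 63.1375 ng/mL·hr

AUC = 63.1 ng/mL·hr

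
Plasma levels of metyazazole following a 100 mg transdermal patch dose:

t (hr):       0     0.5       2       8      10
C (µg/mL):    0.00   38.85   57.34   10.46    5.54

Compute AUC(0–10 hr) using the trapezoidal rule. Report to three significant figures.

AUC = 301 µg/mL·hr

Trapezoidal AUC_0→10:
  [0→0.5]: (0.00+38.85)/2 × 0.5 = 9.7125
  [0.5→2]: (38.85+57.34)/2 × 1.5 = 72.1425
  [2→8]: (57.34+10.46)/2 × 6 = 203.4
  [8→10]: (10.46+5.54)/2 × 2 = 16.0
  Sum = 301.255 µg/mL·hr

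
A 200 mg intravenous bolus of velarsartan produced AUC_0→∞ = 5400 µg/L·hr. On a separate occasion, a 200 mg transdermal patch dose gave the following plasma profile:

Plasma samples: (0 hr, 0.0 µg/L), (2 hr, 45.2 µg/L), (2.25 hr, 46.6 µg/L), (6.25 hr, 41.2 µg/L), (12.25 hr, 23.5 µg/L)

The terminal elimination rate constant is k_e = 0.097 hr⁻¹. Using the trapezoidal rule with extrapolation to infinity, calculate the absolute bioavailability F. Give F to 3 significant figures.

Trapezoidal AUC_0→12.25 (transdermal patch):
  [0→2]: (0.0+45.2)/2 × 2 = 45.2
  [2→2.25]: (45.2+46.6)/2 × 0.25 = 11.475
  [2.25→6.25]: (46.6+41.2)/2 × 4 = 175.6
  [6.25→12.25]: (41.2+23.5)/2 × 6 = 194.1
  Sum = 426.375 µg/L·hr
Tail: C_last/k_e = 23.5/0.097 = 242.268
AUC_0→∞ (transdermal patch) = 426.375 + 242.268 = 668.643 µg/L·hr
F = (AUC_ev/D_ev)/(AUC_iv/D_iv) = (668.643/200)/(5400/200) = 3.343215/27 = 0.1238

F = 0.124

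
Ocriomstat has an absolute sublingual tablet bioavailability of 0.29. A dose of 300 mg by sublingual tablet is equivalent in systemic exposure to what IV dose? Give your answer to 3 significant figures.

D_iv = 87.0 mg

Systemic exposure from an extravascular dose = F × D_ev, so the equivalent IV dose is F × D_ev.
D_iv = F × D_ev = 0.29 × 300 = 87 mg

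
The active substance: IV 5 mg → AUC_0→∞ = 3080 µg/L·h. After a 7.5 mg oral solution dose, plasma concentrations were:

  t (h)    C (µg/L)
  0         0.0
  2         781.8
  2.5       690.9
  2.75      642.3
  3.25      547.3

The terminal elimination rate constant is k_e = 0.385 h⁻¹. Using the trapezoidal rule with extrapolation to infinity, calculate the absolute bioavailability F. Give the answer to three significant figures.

F = 0.657

Trapezoidal AUC_0→3.25 (oral solution):
  [0→2]: (0.0+781.8)/2 × 2 = 781.8
  [2→2.5]: (781.8+690.9)/2 × 0.5 = 368.175
  [2.5→2.75]: (690.9+642.3)/2 × 0.25 = 166.65
  [2.75→3.25]: (642.3+547.3)/2 × 0.5 = 297.4
  Sum = 1614.025 µg/L·h
Tail: C_last/k_e = 547.3/0.385 = 1421.558
AUC_0→∞ (oral solution) = 1614.025 + 1421.558 = 3035.583 µg/L·h
F = (AUC_ev/D_ev)/(AUC_iv/D_iv) = (3035.583/7.5)/(3080/5) = 404.7444/616 = 0.6571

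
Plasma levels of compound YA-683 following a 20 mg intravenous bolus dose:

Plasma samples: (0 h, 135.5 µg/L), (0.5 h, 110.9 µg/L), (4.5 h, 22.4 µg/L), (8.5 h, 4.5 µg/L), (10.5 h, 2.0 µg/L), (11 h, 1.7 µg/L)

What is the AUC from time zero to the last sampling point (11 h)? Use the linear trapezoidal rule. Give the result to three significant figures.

AUC = 389 µg/L·h

Trapezoidal AUC_0→11:
  [0→0.5]: (135.5+110.9)/2 × 0.5 = 61.6
  [0.5→4.5]: (110.9+22.4)/2 × 4 = 266.6
  [4.5→8.5]: (22.4+4.5)/2 × 4 = 53.8
  [8.5→10.5]: (4.5+2.0)/2 × 2 = 6.5
  [10.5→11]: (2.0+1.7)/2 × 0.5 = 0.925
  Sum = 389.425 µg/L·h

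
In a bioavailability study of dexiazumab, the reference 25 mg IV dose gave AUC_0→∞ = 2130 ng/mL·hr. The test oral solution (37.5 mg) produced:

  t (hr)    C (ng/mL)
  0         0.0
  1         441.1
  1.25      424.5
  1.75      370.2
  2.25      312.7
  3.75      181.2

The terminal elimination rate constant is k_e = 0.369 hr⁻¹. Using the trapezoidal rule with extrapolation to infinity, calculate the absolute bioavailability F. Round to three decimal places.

Trapezoidal AUC_0→3.75 (oral solution):
  [0→1]: (0.0+441.1)/2 × 1 = 220.55
  [1→1.25]: (441.1+424.5)/2 × 0.25 = 108.2
  [1.25→1.75]: (424.5+370.2)/2 × 0.5 = 198.675
  [1.75→2.25]: (370.2+312.7)/2 × 0.5 = 170.725
  [2.25→3.75]: (312.7+181.2)/2 × 1.5 = 370.425
  Sum = 1068.575 ng/mL·hr
Tail: C_last/k_e = 181.2/0.369 = 491.057
AUC_0→∞ (oral solution) = 1068.575 + 491.057 = 1559.632 ng/mL·hr
F = (AUC_ev/D_ev)/(AUC_iv/D_iv) = (1559.632/37.5)/(2130/25) = 41.5902/85.2 = 0.4881

F = 0.488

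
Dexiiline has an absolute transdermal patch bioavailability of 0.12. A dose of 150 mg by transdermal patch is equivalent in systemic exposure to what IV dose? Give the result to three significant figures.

D_iv = 18.0 mg

Systemic exposure from an extravascular dose = F × D_ev, so the equivalent IV dose is F × D_ev.
D_iv = F × D_ev = 0.12 × 150 = 18 mg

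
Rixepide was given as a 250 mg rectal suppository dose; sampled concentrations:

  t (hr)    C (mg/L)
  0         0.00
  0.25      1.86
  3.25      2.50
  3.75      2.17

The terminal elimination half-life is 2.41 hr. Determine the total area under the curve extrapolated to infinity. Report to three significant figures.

AUC = 15.5 mg/L·hr

Trapezoidal AUC_0→3.75:
  [0→0.25]: (0.00+1.86)/2 × 0.25 = 0.2325
  [0.25→3.25]: (1.86+2.50)/2 × 3 = 6.54
  [3.25→3.75]: (2.50+2.17)/2 × 0.5 = 1.1675
  Sum = 7.94 mg/L·hr
k_e = ln2 / t½ = 0.693147 / 2.41 = 0.2876 hr^-1
Extrapolated tail: C_last / k_e = 2.17 / 0.2876 = 7.545
AUC_0→∞ = 7.94 + 7.545 = 15.485 mg/L·hr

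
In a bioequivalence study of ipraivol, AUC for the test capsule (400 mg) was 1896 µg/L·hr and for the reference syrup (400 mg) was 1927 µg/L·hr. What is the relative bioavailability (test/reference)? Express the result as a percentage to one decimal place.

F_rel = (AUC_test/D_test) / (AUC_ref/D_ref)
      = (1896/400) / (1927/400)
      = 4.74 / 4.8175 = 0.9839 = 98.39%

F_rel = 98.4%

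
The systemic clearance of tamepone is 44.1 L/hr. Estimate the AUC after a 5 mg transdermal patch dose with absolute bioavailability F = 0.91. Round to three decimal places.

AUC_0→∞ = F × Dose / CL
        = 0.91 × 5 / 44.1 = 0.103175 mg/L·hr

AUC = 0.103 mg/L·hr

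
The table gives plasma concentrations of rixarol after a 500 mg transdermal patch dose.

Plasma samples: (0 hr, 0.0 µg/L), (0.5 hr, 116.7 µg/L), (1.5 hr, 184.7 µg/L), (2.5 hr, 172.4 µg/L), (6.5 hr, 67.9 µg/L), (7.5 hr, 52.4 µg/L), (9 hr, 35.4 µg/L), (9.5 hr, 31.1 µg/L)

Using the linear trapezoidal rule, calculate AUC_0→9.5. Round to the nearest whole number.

AUC = 982 µg/L·hr

Trapezoidal AUC_0→9.5:
  [0→0.5]: (0.0+116.7)/2 × 0.5 = 29.175
  [0.5→1.5]: (116.7+184.7)/2 × 1 = 150.7
  [1.5→2.5]: (184.7+172.4)/2 × 1 = 178.55
  [2.5→6.5]: (172.4+67.9)/2 × 4 = 480.6
  [6.5→7.5]: (67.9+52.4)/2 × 1 = 60.15
  [7.5→9]: (52.4+35.4)/2 × 1.5 = 65.85
  [9→9.5]: (35.4+31.1)/2 × 0.5 = 16.625
  Sum = 981.65 µg/L·hr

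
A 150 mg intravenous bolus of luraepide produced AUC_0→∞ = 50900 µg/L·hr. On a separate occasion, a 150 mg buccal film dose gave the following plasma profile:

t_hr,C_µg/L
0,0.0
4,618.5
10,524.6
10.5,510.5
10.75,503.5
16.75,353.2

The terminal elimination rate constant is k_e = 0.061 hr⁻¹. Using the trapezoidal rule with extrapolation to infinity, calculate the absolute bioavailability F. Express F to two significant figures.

Trapezoidal AUC_0→16.75 (buccal film):
  [0→4]: (0.0+618.5)/2 × 4 = 1237.0
  [4→10]: (618.5+524.6)/2 × 6 = 3429.3
  [10→10.5]: (524.6+510.5)/2 × 0.5 = 258.775
  [10.5→10.75]: (510.5+503.5)/2 × 0.25 = 126.75
  [10.75→16.75]: (503.5+353.2)/2 × 6 = 2570.1
  Sum = 7621.925 µg/L·hr
Tail: C_last/k_e = 353.2/0.061 = 5790.164
AUC_0→∞ (buccal film) = 7621.925 + 5790.164 = 13412.089 µg/L·hr
F = (AUC_ev/D_ev)/(AUC_iv/D_iv) = (13412.089/150)/(50900/150) = 89.4139/339.333 = 0.2635

F = 0.26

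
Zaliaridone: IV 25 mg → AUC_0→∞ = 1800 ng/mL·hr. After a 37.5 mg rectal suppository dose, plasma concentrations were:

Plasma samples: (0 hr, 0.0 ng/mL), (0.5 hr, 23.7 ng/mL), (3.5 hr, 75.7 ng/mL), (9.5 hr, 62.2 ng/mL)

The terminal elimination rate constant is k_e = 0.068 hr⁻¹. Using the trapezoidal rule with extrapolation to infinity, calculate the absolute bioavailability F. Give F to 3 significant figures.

F = 0.549

Trapezoidal AUC_0→9.5 (rectal suppository):
  [0→0.5]: (0.0+23.7)/2 × 0.5 = 5.925
  [0.5→3.5]: (23.7+75.7)/2 × 3 = 149.1
  [3.5→9.5]: (75.7+62.2)/2 × 6 = 413.7
  Sum = 568.725 ng/mL·hr
Tail: C_last/k_e = 62.2/0.068 = 914.706
AUC_0→∞ (rectal suppository) = 568.725 + 914.706 = 1483.431 ng/mL·hr
F = (AUC_ev/D_ev)/(AUC_iv/D_iv) = (1483.431/37.5)/(1800/25) = 39.55816/72 = 0.5494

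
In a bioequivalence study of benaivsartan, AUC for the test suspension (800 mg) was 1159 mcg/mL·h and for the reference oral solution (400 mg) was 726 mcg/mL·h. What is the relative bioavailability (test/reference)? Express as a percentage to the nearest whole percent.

F_rel = (AUC_test/D_test) / (AUC_ref/D_ref)
      = (1159/800) / (726/400)
      = 1.44875 / 1.815 = 0.7982 = 79.82%

F_rel = 80%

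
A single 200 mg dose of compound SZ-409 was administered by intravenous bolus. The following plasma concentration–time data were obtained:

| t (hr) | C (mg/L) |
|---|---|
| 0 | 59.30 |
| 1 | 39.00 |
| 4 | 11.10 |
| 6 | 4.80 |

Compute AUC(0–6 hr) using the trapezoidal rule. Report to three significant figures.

AUC = 140 mg/L·hr

Trapezoidal AUC_0→6:
  [0→1]: (59.30+39.00)/2 × 1 = 49.15
  [1→4]: (39.00+11.10)/2 × 3 = 75.15
  [4→6]: (11.10+4.80)/2 × 2 = 15.9
  Sum = 140.2 mg/L·hr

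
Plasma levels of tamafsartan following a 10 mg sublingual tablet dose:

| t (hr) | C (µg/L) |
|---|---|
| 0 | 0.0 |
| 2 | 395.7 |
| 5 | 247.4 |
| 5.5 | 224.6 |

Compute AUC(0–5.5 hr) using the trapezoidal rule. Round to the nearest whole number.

AUC = 1478 µg/L·hr

Trapezoidal AUC_0→5.5:
  [0→2]: (0.0+395.7)/2 × 2 = 395.7
  [2→5]: (395.7+247.4)/2 × 3 = 964.65
  [5→5.5]: (247.4+224.6)/2 × 0.5 = 118.0
  Sum = 1478.35 µg/L·hr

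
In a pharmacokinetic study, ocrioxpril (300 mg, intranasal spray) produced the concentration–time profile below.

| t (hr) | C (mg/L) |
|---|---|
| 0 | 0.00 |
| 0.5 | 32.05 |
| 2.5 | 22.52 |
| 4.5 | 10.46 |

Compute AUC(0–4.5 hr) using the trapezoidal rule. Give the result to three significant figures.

AUC = 95.6 mg/L·hr

Trapezoidal AUC_0→4.5:
  [0→0.5]: (0.00+32.05)/2 × 0.5 = 8.0125
  [0.5→2.5]: (32.05+22.52)/2 × 2 = 54.57
  [2.5→4.5]: (22.52+10.46)/2 × 2 = 32.98
  Sum = 95.5625 mg/L·hr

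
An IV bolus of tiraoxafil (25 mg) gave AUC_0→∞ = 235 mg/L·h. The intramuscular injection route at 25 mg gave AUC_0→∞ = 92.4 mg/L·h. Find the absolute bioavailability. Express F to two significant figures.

F = (AUC_ev / D_ev) / (AUC_iv / D_iv)
  = (92.4/25) / (235/25)
  = 3.696 / 9.4 = 0.3932

F = 0.39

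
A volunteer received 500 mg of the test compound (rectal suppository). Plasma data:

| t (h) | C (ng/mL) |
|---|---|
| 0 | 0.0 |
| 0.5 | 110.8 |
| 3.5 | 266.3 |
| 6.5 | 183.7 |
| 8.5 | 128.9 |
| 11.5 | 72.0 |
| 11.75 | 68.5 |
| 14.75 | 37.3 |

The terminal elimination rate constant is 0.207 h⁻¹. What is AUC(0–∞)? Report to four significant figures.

Trapezoidal AUC_0→14.75:
  [0→0.5]: (0.0+110.8)/2 × 0.5 = 27.7
  [0.5→3.5]: (110.8+266.3)/2 × 3 = 565.65
  [3.5→6.5]: (266.3+183.7)/2 × 3 = 675.0
  [6.5→8.5]: (183.7+128.9)/2 × 2 = 312.6
  [8.5→11.5]: (128.9+72.0)/2 × 3 = 301.35
  [11.5→11.75]: (72.0+68.5)/2 × 0.25 = 17.5625
  [11.75→14.75]: (68.5+37.3)/2 × 3 = 158.7
  Sum = 2058.5625 ng/mL·h
Extrapolated tail: C_last / k_e = 37.3 / 0.207 = 180.193
AUC_0→∞ = 2058.5625 + 180.193 = 2238.7555 ng/mL·h

AUC = 2239 ng/mL·h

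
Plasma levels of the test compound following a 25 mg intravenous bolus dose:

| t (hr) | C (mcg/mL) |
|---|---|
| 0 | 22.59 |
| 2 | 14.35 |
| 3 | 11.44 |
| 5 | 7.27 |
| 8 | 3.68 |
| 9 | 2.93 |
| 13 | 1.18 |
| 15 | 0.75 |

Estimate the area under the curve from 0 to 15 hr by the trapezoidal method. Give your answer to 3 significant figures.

Trapezoidal AUC_0→15:
  [0→2]: (22.59+14.35)/2 × 2 = 36.94
  [2→3]: (14.35+11.44)/2 × 1 = 12.895
  [3→5]: (11.44+7.27)/2 × 2 = 18.71
  [5→8]: (7.27+3.68)/2 × 3 = 16.425
  [8→9]: (3.68+2.93)/2 × 1 = 3.305
  [9→13]: (2.93+1.18)/2 × 4 = 8.22
  [13→15]: (1.18+0.75)/2 × 2 = 1.93
  Sum = 98.425 mcg/mL·hr

AUC = 98.4 mcg/mL·hr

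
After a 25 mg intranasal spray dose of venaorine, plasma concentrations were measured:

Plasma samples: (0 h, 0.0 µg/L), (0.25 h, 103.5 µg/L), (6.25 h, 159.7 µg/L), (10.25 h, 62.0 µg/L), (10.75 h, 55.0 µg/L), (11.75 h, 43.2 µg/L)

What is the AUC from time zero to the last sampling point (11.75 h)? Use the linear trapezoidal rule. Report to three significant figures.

Trapezoidal AUC_0→11.75:
  [0→0.25]: (0.0+103.5)/2 × 0.25 = 12.9375
  [0.25→6.25]: (103.5+159.7)/2 × 6 = 789.6
  [6.25→10.25]: (159.7+62.0)/2 × 4 = 443.4
  [10.25→10.75]: (62.0+55.0)/2 × 0.5 = 29.25
  [10.75→11.75]: (55.0+43.2)/2 × 1 = 49.1
  Sum = 1324.2875 µg/L·h

AUC = 1320 µg/L·h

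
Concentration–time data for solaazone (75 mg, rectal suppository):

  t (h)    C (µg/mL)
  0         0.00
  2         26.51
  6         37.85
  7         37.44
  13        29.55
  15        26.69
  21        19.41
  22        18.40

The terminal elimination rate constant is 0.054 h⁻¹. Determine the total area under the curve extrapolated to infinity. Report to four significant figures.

Trapezoidal AUC_0→22:
  [0→2]: (0.00+26.51)/2 × 2 = 26.51
  [2→6]: (26.51+37.85)/2 × 4 = 128.72
  [6→7]: (37.85+37.44)/2 × 1 = 37.645
  [7→13]: (37.44+29.55)/2 × 6 = 200.97
  [13→15]: (29.55+26.69)/2 × 2 = 56.24
  [15→21]: (26.69+19.41)/2 × 6 = 138.3
  [21→22]: (19.41+18.40)/2 × 1 = 18.905
  Sum = 607.29 µg/mL·h
Extrapolated tail: C_last / k_e = 18.40 / 0.054 = 340.741
AUC_0→∞ = 607.29 + 340.741 = 948.031 µg/mL·h

AUC = 948.0 µg/mL·h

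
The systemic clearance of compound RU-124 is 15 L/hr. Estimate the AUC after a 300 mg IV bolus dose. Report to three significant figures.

AUC = 20.0 mg/L·hr

AUC_0→∞ = Dose_iv / CL
        = 300 / 15 = 20 mg/L·hr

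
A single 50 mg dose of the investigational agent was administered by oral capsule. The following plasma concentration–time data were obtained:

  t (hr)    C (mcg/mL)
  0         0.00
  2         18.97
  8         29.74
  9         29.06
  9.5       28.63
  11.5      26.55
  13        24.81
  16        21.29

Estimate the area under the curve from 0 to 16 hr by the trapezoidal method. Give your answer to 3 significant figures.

Trapezoidal AUC_0→16:
  [0→2]: (0.00+18.97)/2 × 2 = 18.97
  [2→8]: (18.97+29.74)/2 × 6 = 146.13
  [8→9]: (29.74+29.06)/2 × 1 = 29.4
  [9→9.5]: (29.06+28.63)/2 × 0.5 = 14.4225
  [9.5→11.5]: (28.63+26.55)/2 × 2 = 55.18
  [11.5→13]: (26.55+24.81)/2 × 1.5 = 38.52
  [13→16]: (24.81+21.29)/2 × 3 = 69.15
  Sum = 371.7725 mcg/mL·hr

AUC = 372 mcg/mL·hr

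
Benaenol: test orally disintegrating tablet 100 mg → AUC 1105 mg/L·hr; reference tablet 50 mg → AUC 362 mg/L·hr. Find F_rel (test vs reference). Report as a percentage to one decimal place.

F_rel = 152.6%

F_rel = (AUC_test/D_test) / (AUC_ref/D_ref)
      = (1105/100) / (362/50)
      = 11.05 / 7.24 = 1.5262 = 152.62%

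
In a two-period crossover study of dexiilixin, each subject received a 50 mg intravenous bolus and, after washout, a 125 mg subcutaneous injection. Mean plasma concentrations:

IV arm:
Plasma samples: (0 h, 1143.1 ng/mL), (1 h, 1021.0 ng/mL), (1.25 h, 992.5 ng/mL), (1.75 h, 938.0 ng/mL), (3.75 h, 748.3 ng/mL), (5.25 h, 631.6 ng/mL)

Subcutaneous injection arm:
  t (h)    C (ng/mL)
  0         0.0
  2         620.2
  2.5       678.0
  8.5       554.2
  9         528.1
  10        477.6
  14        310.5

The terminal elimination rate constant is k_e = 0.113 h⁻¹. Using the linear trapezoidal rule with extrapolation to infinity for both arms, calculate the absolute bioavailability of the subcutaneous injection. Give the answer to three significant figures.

Trapezoidal AUC_0→5.25 (IV):
  [0→1]: (1143.1+1021.0)/2 × 1 = 1082.05
  [1→1.25]: (1021.0+992.5)/2 × 0.25 = 251.6875
  [1.25→1.75]: (992.5+938.0)/2 × 0.5 = 482.625
  [1.75→3.75]: (938.0+748.3)/2 × 2 = 1686.3
  [3.75→5.25]: (748.3+631.6)/2 × 1.5 = 1034.925
  Sum = 4537.5875 ng/mL·h
IV tail: 631.6/0.113 = 5589.381; AUC_iv,0→∞ = 4537.5875 + 5589.381 = 10126.9685 ng/mL·h
Trapezoidal AUC_0→14 (subcutaneous injection):
  [0→2]: (0.0+620.2)/2 × 2 = 620.2
  [2→2.5]: (620.2+678.0)/2 × 0.5 = 324.55
  [2.5→8.5]: (678.0+554.2)/2 × 6 = 3696.6
  [8.5→9]: (554.2+528.1)/2 × 0.5 = 270.575
  [9→10]: (528.1+477.6)/2 × 1 = 502.85
  [10→14]: (477.6+310.5)/2 × 4 = 1576.2
  Sum = 6990.975 ng/mL·h
subcutaneous injection tail: 310.5/0.113 = 2747.788; AUC_ev,0→∞ = 6990.975 + 2747.788 = 9738.763 ng/mL·h
F = (AUC_ev/D_ev)/(AUC_iv/D_iv) = (9738.763/125)/(10126.9685/50) = 77.910104/202.53937 = 0.3847

F = 0.385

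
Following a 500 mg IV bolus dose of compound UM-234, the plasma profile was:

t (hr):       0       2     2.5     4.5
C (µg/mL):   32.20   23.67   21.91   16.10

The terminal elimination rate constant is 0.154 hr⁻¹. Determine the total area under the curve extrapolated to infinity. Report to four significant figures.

Trapezoidal AUC_0→4.5:
  [0→2]: (32.20+23.67)/2 × 2 = 55.87
  [2→2.5]: (23.67+21.91)/2 × 0.5 = 11.395
  [2.5→4.5]: (21.91+16.10)/2 × 2 = 38.01
  Sum = 105.275 µg/mL·hr
Extrapolated tail: C_last / k_e = 16.10 / 0.154 = 104.545
AUC_0→∞ = 105.275 + 104.545 = 209.82 µg/mL·hr

AUC = 209.8 µg/mL·hr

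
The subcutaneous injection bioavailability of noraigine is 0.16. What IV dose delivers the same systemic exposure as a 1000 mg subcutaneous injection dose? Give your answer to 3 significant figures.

D_iv = 160 mg

Systemic exposure from an extravascular dose = F × D_ev, so the equivalent IV dose is F × D_ev.
D_iv = F × D_ev = 0.16 × 1000 = 160 mg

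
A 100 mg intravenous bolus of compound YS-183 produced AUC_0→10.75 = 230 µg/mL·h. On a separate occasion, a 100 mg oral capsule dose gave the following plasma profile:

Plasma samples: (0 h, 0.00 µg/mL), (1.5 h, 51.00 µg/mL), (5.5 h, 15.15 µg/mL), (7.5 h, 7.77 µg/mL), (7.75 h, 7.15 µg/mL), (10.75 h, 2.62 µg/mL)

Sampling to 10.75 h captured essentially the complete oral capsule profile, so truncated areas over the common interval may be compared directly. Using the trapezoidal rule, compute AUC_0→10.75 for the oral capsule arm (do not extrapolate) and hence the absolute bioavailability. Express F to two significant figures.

Trapezoidal AUC_0→10.75 (oral capsule):
  [0→1.5]: (0.00+51.00)/2 × 1.5 = 38.25
  [1.5→5.5]: (51.00+15.15)/2 × 4 = 132.3
  [5.5→7.5]: (15.15+7.77)/2 × 2 = 22.92
  [7.5→7.75]: (7.77+7.15)/2 × 0.25 = 1.865
  [7.75→10.75]: (7.15+2.62)/2 × 3 = 14.655
  Sum = 209.99 µg/mL·h
F = (AUC_ev/D_ev)/(AUC_iv/D_iv) = (209.99/100)/(230/100) = 2.0999/2.3 = 0.9130

F = 0.91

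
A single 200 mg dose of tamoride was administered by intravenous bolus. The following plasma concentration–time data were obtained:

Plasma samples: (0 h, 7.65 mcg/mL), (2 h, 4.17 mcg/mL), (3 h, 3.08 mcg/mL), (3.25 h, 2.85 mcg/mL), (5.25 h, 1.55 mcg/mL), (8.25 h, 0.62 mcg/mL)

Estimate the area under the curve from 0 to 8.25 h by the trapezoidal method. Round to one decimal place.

AUC = 23.8 mcg/mL·h

Trapezoidal AUC_0→8.25:
  [0→2]: (7.65+4.17)/2 × 2 = 11.82
  [2→3]: (4.17+3.08)/2 × 1 = 3.625
  [3→3.25]: (3.08+2.85)/2 × 0.25 = 0.74125
  [3.25→5.25]: (2.85+1.55)/2 × 2 = 4.4
  [5.25→8.25]: (1.55+0.62)/2 × 3 = 3.255
  Sum = 23.84125 mcg/mL·h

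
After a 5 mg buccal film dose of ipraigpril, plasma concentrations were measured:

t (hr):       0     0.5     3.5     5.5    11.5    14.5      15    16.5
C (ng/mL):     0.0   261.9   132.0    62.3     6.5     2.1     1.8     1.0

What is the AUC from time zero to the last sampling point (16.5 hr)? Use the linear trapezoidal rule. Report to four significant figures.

Trapezoidal AUC_0→16.5:
  [0→0.5]: (0.0+261.9)/2 × 0.5 = 65.475
  [0.5→3.5]: (261.9+132.0)/2 × 3 = 590.85
  [3.5→5.5]: (132.0+62.3)/2 × 2 = 194.3
  [5.5→11.5]: (62.3+6.5)/2 × 6 = 206.4
  [11.5→14.5]: (6.5+2.1)/2 × 3 = 12.9
  [14.5→15]: (2.1+1.8)/2 × 0.5 = 0.975
  [15→16.5]: (1.8+1.0)/2 × 1.5 = 2.1
  Sum = 1073.0 ng/mL·hr

AUC = 1073 ng/mL·hr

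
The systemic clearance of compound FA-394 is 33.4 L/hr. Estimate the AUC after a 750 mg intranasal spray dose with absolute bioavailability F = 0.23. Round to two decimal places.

AUC_0→∞ = F × Dose / CL
        = 0.23 × 750 / 33.4 = 5.16467 mg/L·hr

AUC = 5.16 mg/L·hr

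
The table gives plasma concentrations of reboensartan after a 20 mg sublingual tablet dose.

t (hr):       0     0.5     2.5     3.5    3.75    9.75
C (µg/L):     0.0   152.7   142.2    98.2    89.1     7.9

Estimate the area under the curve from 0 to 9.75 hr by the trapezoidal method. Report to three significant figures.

Trapezoidal AUC_0→9.75:
  [0→0.5]: (0.0+152.7)/2 × 0.5 = 38.175
  [0.5→2.5]: (152.7+142.2)/2 × 2 = 294.9
  [2.5→3.5]: (142.2+98.2)/2 × 1 = 120.2
  [3.5→3.75]: (98.2+89.1)/2 × 0.25 = 23.4125
  [3.75→9.75]: (89.1+7.9)/2 × 6 = 291.0
  Sum = 767.6875 µg/L·hr

AUC = 768 µg/L·hr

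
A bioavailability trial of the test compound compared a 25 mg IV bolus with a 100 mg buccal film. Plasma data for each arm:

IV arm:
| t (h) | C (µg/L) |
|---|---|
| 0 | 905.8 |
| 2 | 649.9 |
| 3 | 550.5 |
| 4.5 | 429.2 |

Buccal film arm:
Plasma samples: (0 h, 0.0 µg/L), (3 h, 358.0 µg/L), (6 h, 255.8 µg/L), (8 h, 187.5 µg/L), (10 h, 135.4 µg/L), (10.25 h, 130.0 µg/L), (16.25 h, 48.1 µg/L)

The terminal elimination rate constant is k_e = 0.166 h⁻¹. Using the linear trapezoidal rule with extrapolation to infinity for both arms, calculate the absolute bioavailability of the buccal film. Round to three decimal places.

Trapezoidal AUC_0→4.5 (IV):
  [0→2]: (905.8+649.9)/2 × 2 = 1555.7
  [2→3]: (649.9+550.5)/2 × 1 = 600.2
  [3→4.5]: (550.5+429.2)/2 × 1.5 = 734.775
  Sum = 2890.675 µg/L·h
IV tail: 429.2/0.166 = 2585.542; AUC_iv,0→∞ = 2890.675 + 2585.542 = 5476.217 µg/L·h
Trapezoidal AUC_0→16.25 (buccal film):
  [0→3]: (0.0+358.0)/2 × 3 = 537.0
  [3→6]: (358.0+255.8)/2 × 3 = 920.7
  [6→8]: (255.8+187.5)/2 × 2 = 443.3
  [8→10]: (187.5+135.4)/2 × 2 = 322.9
  [10→10.25]: (135.4+130.0)/2 × 0.25 = 33.175
  [10.25→16.25]: (130.0+48.1)/2 × 6 = 534.3
  Sum = 2791.375 µg/L·h
buccal film tail: 48.1/0.166 = 289.759; AUC_ev,0→∞ = 2791.375 + 289.759 = 3081.134 µg/L·h
F = (AUC_ev/D_ev)/(AUC_iv/D_iv) = (3081.134/100)/(5476.217/25) = 30.81134/219.04868 = 0.1407

F = 0.141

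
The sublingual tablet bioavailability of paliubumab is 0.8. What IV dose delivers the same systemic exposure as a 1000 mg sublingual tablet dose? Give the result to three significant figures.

D_iv = 800 mg

Systemic exposure from an extravascular dose = F × D_ev, so the equivalent IV dose is F × D_ev.
D_iv = F × D_ev = 0.8 × 1000 = 800 mg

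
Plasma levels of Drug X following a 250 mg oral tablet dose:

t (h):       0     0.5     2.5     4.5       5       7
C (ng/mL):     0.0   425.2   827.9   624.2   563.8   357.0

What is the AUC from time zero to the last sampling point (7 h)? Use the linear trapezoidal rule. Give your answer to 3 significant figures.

AUC = 4030 ng/mL·h

Trapezoidal AUC_0→7:
  [0→0.5]: (0.0+425.2)/2 × 0.5 = 106.3
  [0.5→2.5]: (425.2+827.9)/2 × 2 = 1253.1
  [2.5→4.5]: (827.9+624.2)/2 × 2 = 1452.1
  [4.5→5]: (624.2+563.8)/2 × 0.5 = 297.0
  [5→7]: (563.8+357.0)/2 × 2 = 920.8
  Sum = 4029.3 ng/mL·h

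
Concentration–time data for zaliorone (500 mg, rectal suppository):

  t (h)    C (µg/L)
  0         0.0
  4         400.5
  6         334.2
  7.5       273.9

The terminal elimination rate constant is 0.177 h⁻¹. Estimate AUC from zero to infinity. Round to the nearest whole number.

Trapezoidal AUC_0→7.5:
  [0→4]: (0.0+400.5)/2 × 4 = 801.0
  [4→6]: (400.5+334.2)/2 × 2 = 734.7
  [6→7.5]: (334.2+273.9)/2 × 1.5 = 456.075
  Sum = 1991.775 µg/L·h
Extrapolated tail: C_last / k_e = 273.9 / 0.177 = 1547.458
AUC_0→∞ = 1991.775 + 1547.458 = 3539.233 µg/L·h

AUC = 3539 µg/L·h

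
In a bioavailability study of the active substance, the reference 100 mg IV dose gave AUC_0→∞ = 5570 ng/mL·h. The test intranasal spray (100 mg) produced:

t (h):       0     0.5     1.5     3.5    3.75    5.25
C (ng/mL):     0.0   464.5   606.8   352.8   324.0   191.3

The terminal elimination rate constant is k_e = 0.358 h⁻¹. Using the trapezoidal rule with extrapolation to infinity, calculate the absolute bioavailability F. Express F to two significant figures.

Trapezoidal AUC_0→5.25 (intranasal spray):
  [0→0.5]: (0.0+464.5)/2 × 0.5 = 116.125
  [0.5→1.5]: (464.5+606.8)/2 × 1 = 535.65
  [1.5→3.5]: (606.8+352.8)/2 × 2 = 959.6
  [3.5→3.75]: (352.8+324.0)/2 × 0.25 = 84.6
  [3.75→5.25]: (324.0+191.3)/2 × 1.5 = 386.475
  Sum = 2082.45 ng/mL·h
Tail: C_last/k_e = 191.3/0.358 = 534.358
AUC_0→∞ (intranasal spray) = 2082.45 + 534.358 = 2616.808 ng/mL·h
F = (AUC_ev/D_ev)/(AUC_iv/D_iv) = (2616.808/100)/(5570/100) = 26.16808/55.7 = 0.4698

F = 0.47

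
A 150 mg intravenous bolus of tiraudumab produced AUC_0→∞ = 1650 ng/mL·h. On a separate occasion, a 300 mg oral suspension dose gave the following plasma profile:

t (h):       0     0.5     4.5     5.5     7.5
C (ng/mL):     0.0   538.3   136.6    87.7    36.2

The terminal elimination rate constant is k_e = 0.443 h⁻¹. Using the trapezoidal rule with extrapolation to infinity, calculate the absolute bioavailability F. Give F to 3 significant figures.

Trapezoidal AUC_0→7.5 (oral suspension):
  [0→0.5]: (0.0+538.3)/2 × 0.5 = 134.575
  [0.5→4.5]: (538.3+136.6)/2 × 4 = 1349.8
  [4.5→5.5]: (136.6+87.7)/2 × 1 = 112.15
  [5.5→7.5]: (87.7+36.2)/2 × 2 = 123.9
  Sum = 1720.425 ng/mL·h
Tail: C_last/k_e = 36.2/0.443 = 81.716
AUC_0→∞ (oral suspension) = 1720.425 + 81.716 = 1802.141 ng/mL·h
F = (AUC_ev/D_ev)/(AUC_iv/D_iv) = (1802.141/300)/(1650/150) = 6.00714/11 = 0.5461

F = 0.546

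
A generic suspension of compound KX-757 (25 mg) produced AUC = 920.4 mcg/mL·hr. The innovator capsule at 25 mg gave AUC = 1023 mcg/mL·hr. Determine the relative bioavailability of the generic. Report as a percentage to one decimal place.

F_rel = (AUC_test/D_test) / (AUC_ref/D_ref)
      = (920.4/25) / (1023/25)
      = 36.816 / 40.92 = 0.8997 = 89.97%

F_rel = 90.0%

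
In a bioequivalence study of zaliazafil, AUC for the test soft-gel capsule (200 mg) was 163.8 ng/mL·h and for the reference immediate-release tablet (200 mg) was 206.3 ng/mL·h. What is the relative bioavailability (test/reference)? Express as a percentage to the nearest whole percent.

F_rel = (AUC_test/D_test) / (AUC_ref/D_ref)
      = (163.8/200) / (206.3/200)
      = 0.819 / 1.0315 = 0.7940 = 79.40%

F_rel = 79%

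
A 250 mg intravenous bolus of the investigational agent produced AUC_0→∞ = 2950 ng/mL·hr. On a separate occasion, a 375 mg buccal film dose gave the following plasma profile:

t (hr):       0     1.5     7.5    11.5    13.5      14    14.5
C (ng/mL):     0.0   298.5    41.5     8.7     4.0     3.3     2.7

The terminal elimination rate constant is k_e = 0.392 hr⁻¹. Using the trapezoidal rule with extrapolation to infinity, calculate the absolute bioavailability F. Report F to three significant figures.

Trapezoidal AUC_0→14.5 (buccal film):
  [0→1.5]: (0.0+298.5)/2 × 1.5 = 223.875
  [1.5→7.5]: (298.5+41.5)/2 × 6 = 1020.0
  [7.5→11.5]: (41.5+8.7)/2 × 4 = 100.4
  [11.5→13.5]: (8.7+4.0)/2 × 2 = 12.7
  [13.5→14]: (4.0+3.3)/2 × 0.5 = 1.825
  [14→14.5]: (3.3+2.7)/2 × 0.5 = 1.5
  Sum = 1360.3 ng/mL·hr
Tail: C_last/k_e = 2.7/0.392 = 6.888
AUC_0→∞ (buccal film) = 1360.3 + 6.888 = 1367.188 ng/mL·hr
F = (AUC_ev/D_ev)/(AUC_iv/D_iv) = (1367.188/375)/(2950/250) = 3.64583/11.8 = 0.3090

F = 0.309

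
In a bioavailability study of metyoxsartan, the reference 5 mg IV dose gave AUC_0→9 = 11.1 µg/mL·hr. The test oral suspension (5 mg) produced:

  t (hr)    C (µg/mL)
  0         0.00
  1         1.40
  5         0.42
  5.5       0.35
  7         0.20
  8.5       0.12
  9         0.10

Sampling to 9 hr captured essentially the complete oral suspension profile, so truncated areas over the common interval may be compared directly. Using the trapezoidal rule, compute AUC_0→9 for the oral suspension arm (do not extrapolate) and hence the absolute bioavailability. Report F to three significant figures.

F = 0.472

Trapezoidal AUC_0→9 (oral suspension):
  [0→1]: (0.00+1.40)/2 × 1 = 0.7
  [1→5]: (1.40+0.42)/2 × 4 = 3.64
  [5→5.5]: (0.42+0.35)/2 × 0.5 = 0.1925
  [5.5→7]: (0.35+0.20)/2 × 1.5 = 0.4125
  [7→8.5]: (0.20+0.12)/2 × 1.5 = 0.24
  [8.5→9]: (0.12+0.10)/2 × 0.5 = 0.055
  Sum = 5.24 µg/mL·hr
F = (AUC_ev/D_ev)/(AUC_iv/D_iv) = (5.24/5)/(11.1/5) = 1.048/2.22 = 0.4721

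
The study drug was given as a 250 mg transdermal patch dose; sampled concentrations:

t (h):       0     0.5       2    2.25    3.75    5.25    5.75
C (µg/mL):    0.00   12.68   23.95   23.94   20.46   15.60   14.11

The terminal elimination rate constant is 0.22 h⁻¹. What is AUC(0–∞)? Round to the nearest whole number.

AUC = 169 µg/mL·h

Trapezoidal AUC_0→5.75:
  [0→0.5]: (0.00+12.68)/2 × 0.5 = 3.17
  [0.5→2]: (12.68+23.95)/2 × 1.5 = 27.4725
  [2→2.25]: (23.95+23.94)/2 × 0.25 = 5.98625
  [2.25→3.75]: (23.94+20.46)/2 × 1.5 = 33.3
  [3.75→5.25]: (20.46+15.60)/2 × 1.5 = 27.045
  [5.25→5.75]: (15.60+14.11)/2 × 0.5 = 7.4275
  Sum = 104.40125 µg/mL·h
Extrapolated tail: C_last / k_e = 14.11 / 0.22 = 64.136
AUC_0→∞ = 104.40125 + 64.136 = 168.53725 µg/mL·h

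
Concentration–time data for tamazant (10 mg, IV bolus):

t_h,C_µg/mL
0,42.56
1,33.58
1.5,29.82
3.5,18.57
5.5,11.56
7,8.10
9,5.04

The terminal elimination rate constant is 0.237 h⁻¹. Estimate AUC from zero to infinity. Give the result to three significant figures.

AUC = 182 µg/mL·h

Trapezoidal AUC_0→9:
  [0→1]: (42.56+33.58)/2 × 1 = 38.07
  [1→1.5]: (33.58+29.82)/2 × 0.5 = 15.85
  [1.5→3.5]: (29.82+18.57)/2 × 2 = 48.39
  [3.5→5.5]: (18.57+11.56)/2 × 2 = 30.13
  [5.5→7]: (11.56+8.10)/2 × 1.5 = 14.745
  [7→9]: (8.10+5.04)/2 × 2 = 13.14
  Sum = 160.325 µg/mL·h
Extrapolated tail: C_last / k_e = 5.04 / 0.237 = 21.266
AUC_0→∞ = 160.325 + 21.266 = 181.591 µg/mL·h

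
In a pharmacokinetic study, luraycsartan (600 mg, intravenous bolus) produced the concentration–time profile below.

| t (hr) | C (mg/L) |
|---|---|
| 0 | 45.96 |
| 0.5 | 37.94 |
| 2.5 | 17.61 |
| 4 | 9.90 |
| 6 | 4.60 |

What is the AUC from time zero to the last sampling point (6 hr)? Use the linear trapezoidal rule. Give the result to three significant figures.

AUC = 112 mg/L·hr

Trapezoidal AUC_0→6:
  [0→0.5]: (45.96+37.94)/2 × 0.5 = 20.975
  [0.5→2.5]: (37.94+17.61)/2 × 2 = 55.55
  [2.5→4]: (17.61+9.90)/2 × 1.5 = 20.6325
  [4→6]: (9.90+4.60)/2 × 2 = 14.5
  Sum = 111.6575 mg/L·hr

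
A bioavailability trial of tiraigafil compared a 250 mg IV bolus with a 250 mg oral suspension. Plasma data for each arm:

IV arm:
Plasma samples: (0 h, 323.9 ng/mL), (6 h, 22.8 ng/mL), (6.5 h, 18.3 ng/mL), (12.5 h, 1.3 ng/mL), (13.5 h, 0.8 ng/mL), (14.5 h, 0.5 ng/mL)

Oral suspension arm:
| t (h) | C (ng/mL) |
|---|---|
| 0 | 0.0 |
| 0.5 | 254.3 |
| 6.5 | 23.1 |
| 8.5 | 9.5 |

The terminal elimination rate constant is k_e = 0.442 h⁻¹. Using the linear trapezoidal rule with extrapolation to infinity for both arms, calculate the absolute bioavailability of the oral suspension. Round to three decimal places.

F = 0.854

Trapezoidal AUC_0→14.5 (IV):
  [0→6]: (323.9+22.8)/2 × 6 = 1040.1
  [6→6.5]: (22.8+18.3)/2 × 0.5 = 10.275
  [6.5→12.5]: (18.3+1.3)/2 × 6 = 58.8
  [12.5→13.5]: (1.3+0.8)/2 × 1 = 1.05
  [13.5→14.5]: (0.8+0.5)/2 × 1 = 0.65
  Sum = 1110.875 ng/mL·h
IV tail: 0.5/0.442 = 1.131; AUC_iv,0→∞ = 1110.875 + 1.131 = 1112.006 ng/mL·h
Trapezoidal AUC_0→8.5 (oral suspension):
  [0→0.5]: (0.0+254.3)/2 × 0.5 = 63.575
  [0.5→6.5]: (254.3+23.1)/2 × 6 = 832.2
  [6.5→8.5]: (23.1+9.5)/2 × 2 = 32.6
  Sum = 928.375 ng/mL·h
oral suspension tail: 9.5/0.442 = 21.493; AUC_ev,0→∞ = 928.375 + 21.493 = 949.868 ng/mL·h
F = (AUC_ev/D_ev)/(AUC_iv/D_iv) = (949.868/250)/(1112.006/250) = 3.799472/4.448024 = 0.8542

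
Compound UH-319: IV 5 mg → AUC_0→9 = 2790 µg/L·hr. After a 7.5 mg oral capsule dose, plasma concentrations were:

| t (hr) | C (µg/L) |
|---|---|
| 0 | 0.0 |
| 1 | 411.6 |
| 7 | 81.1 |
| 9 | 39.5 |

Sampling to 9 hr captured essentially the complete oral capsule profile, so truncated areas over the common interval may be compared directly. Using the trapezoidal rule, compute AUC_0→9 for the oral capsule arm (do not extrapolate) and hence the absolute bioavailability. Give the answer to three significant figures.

Trapezoidal AUC_0→9 (oral capsule):
  [0→1]: (0.0+411.6)/2 × 1 = 205.8
  [1→7]: (411.6+81.1)/2 × 6 = 1478.1
  [7→9]: (81.1+39.5)/2 × 2 = 120.6
  Sum = 1804.5 µg/L·hr
F = (AUC_ev/D_ev)/(AUC_iv/D_iv) = (1804.5/7.5)/(2790/5) = 240.6/558 = 0.4312

F = 0.431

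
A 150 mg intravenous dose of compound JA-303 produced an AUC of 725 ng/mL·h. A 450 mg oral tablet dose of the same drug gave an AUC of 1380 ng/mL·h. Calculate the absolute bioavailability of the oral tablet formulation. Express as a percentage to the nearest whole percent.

F = (AUC_ev / D_ev) / (AUC_iv / D_iv)
  = (1380/450) / (725/150)
  = 3.06667 / 4.83333 = 0.6345
  = 63.45%

F = 63%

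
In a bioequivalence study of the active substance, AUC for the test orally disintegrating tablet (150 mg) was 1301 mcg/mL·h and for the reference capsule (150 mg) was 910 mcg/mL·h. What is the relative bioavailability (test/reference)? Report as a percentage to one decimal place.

F_rel = (AUC_test/D_test) / (AUC_ref/D_ref)
      = (1301/150) / (910/150)
      = 8.67333 / 6.06667 = 1.4297 = 142.97%

F_rel = 143.0%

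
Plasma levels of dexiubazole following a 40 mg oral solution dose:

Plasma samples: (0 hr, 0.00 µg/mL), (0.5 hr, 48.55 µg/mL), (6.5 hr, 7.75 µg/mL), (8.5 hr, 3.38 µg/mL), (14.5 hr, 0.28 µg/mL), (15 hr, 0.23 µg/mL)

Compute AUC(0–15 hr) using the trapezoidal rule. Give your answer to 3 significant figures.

AUC = 203 µg/mL·hr

Trapezoidal AUC_0→15:
  [0→0.5]: (0.00+48.55)/2 × 0.5 = 12.1375
  [0.5→6.5]: (48.55+7.75)/2 × 6 = 168.9
  [6.5→8.5]: (7.75+3.38)/2 × 2 = 11.13
  [8.5→14.5]: (3.38+0.28)/2 × 6 = 10.98
  [14.5→15]: (0.28+0.23)/2 × 0.5 = 0.1275
  Sum = 203.275 µg/mL·hr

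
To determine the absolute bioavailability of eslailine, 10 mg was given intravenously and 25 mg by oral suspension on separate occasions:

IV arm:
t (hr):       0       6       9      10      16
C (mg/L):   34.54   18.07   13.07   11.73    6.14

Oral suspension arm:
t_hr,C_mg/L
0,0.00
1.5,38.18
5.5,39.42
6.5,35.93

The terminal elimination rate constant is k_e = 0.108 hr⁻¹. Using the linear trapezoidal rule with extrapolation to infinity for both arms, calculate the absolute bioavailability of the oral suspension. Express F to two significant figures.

F = 0.68

Trapezoidal AUC_0→16 (IV):
  [0→6]: (34.54+18.07)/2 × 6 = 157.83
  [6→9]: (18.07+13.07)/2 × 3 = 46.71
  [9→10]: (13.07+11.73)/2 × 1 = 12.4
  [10→16]: (11.73+6.14)/2 × 6 = 53.61
  Sum = 270.55 mg/L·hr
IV tail: 6.14/0.108 = 56.852; AUC_iv,0→∞ = 270.55 + 56.852 = 327.402 mg/L·hr
Trapezoidal AUC_0→6.5 (oral suspension):
  [0→1.5]: (0.00+38.18)/2 × 1.5 = 28.635
  [1.5→5.5]: (38.18+39.42)/2 × 4 = 155.2
  [5.5→6.5]: (39.42+35.93)/2 × 1 = 37.675
  Sum = 221.51 mg/L·hr
oral suspension tail: 35.93/0.108 = 332.685; AUC_ev,0→∞ = 221.51 + 332.685 = 554.195 mg/L·hr
F = (AUC_ev/D_ev)/(AUC_iv/D_iv) = (554.195/25)/(327.402/10) = 22.1678/32.7402 = 0.6771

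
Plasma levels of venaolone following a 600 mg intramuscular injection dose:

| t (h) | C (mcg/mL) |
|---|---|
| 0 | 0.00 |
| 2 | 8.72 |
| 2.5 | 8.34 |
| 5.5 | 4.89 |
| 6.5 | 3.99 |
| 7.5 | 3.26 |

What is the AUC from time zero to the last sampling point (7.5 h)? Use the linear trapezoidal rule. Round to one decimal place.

AUC = 40.9 mcg/mL·h

Trapezoidal AUC_0→7.5:
  [0→2]: (0.00+8.72)/2 × 2 = 8.72
  [2→2.5]: (8.72+8.34)/2 × 0.5 = 4.265
  [2.5→5.5]: (8.34+4.89)/2 × 3 = 19.845
  [5.5→6.5]: (4.89+3.99)/2 × 1 = 4.44
  [6.5→7.5]: (3.99+3.26)/2 × 1 = 3.625
  Sum = 40.895 mcg/mL·h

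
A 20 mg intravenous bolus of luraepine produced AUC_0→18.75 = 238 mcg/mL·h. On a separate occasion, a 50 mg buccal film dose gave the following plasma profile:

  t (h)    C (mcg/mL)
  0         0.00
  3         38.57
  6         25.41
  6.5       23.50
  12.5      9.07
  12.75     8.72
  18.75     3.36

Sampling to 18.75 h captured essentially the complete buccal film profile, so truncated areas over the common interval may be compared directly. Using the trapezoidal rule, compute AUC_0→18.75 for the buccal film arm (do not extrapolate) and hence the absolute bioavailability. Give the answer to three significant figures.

Trapezoidal AUC_0→18.75 (buccal film):
  [0→3]: (0.00+38.57)/2 × 3 = 57.855
  [3→6]: (38.57+25.41)/2 × 3 = 95.97
  [6→6.5]: (25.41+23.50)/2 × 0.5 = 12.2275
  [6.5→12.5]: (23.50+9.07)/2 × 6 = 97.71
  [12.5→12.75]: (9.07+8.72)/2 × 0.25 = 2.22375
  [12.75→18.75]: (8.72+3.36)/2 × 6 = 36.24
  Sum = 302.22625 mcg/mL·h
F = (AUC_ev/D_ev)/(AUC_iv/D_iv) = (302.22625/50)/(238/20) = 6.044525/11.9 = 0.5079

F = 0.508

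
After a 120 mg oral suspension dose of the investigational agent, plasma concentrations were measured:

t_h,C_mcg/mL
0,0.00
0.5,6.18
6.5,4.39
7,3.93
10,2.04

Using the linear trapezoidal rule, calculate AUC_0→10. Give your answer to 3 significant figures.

Trapezoidal AUC_0→10:
  [0→0.5]: (0.00+6.18)/2 × 0.5 = 1.545
  [0.5→6.5]: (6.18+4.39)/2 × 6 = 31.71
  [6.5→7]: (4.39+3.93)/2 × 0.5 = 2.08
  [7→10]: (3.93+2.04)/2 × 3 = 8.955
  Sum = 44.29 mcg/mL·h

AUC = 44.3 mcg/mL·h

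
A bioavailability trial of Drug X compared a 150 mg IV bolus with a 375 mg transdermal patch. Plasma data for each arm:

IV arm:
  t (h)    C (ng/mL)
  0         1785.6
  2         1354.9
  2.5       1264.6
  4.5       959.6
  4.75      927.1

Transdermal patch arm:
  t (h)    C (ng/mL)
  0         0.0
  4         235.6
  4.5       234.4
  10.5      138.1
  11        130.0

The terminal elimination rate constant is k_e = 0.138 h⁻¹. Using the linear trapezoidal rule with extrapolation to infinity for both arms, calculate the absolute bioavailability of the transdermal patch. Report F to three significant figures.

F = 0.0837

Trapezoidal AUC_0→4.75 (IV):
  [0→2]: (1785.6+1354.9)/2 × 2 = 3140.5
  [2→2.5]: (1354.9+1264.6)/2 × 0.5 = 654.875
  [2.5→4.5]: (1264.6+959.6)/2 × 2 = 2224.2
  [4.5→4.75]: (959.6+927.1)/2 × 0.25 = 235.8375
  Sum = 6255.4125 ng/mL·h
IV tail: 927.1/0.138 = 6718.116; AUC_iv,0→∞ = 6255.4125 + 6718.116 = 12973.5285 ng/mL·h
Trapezoidal AUC_0→11 (transdermal patch):
  [0→4]: (0.0+235.6)/2 × 4 = 471.2
  [4→4.5]: (235.6+234.4)/2 × 0.5 = 117.5
  [4.5→10.5]: (234.4+138.1)/2 × 6 = 1117.5
  [10.5→11]: (138.1+130.0)/2 × 0.5 = 67.025
  Sum = 1773.225 ng/mL·h
transdermal patch tail: 130.0/0.138 = 942.029; AUC_ev,0→∞ = 1773.225 + 942.029 = 2715.254 ng/mL·h
F = (AUC_ev/D_ev)/(AUC_iv/D_iv) = (2715.254/375)/(12973.5285/150) = 7.24068/86.49019 = 0.0837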